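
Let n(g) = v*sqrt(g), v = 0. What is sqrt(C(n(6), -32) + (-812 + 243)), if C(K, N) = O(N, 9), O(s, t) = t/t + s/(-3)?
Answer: 2*I*sqrt(1254)/3 ≈ 23.608*I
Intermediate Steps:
O(s, t) = 1 - s/3 (O(s, t) = 1 + s*(-1/3) = 1 - s/3)
n(g) = 0 (n(g) = 0*sqrt(g) = 0)
C(K, N) = 1 - N/3
sqrt(C(n(6), -32) + (-812 + 243)) = sqrt((1 - 1/3*(-32)) + (-812 + 243)) = sqrt((1 + 32/3) - 569) = sqrt(35/3 - 569) = sqrt(-1672/3) = 2*I*sqrt(1254)/3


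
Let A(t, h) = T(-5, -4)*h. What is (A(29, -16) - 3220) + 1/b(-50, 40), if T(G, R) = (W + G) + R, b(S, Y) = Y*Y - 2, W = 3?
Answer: -4992151/1598 ≈ -3124.0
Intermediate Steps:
b(S, Y) = -2 + Y² (b(S, Y) = Y² - 2 = -2 + Y²)
T(G, R) = 3 + G + R (T(G, R) = (3 + G) + R = 3 + G + R)
A(t, h) = -6*h (A(t, h) = (3 - 5 - 4)*h = -6*h)
(A(29, -16) - 3220) + 1/b(-50, 40) = (-6*(-16) - 3220) + 1/(-2 + 40²) = (96 - 3220) + 1/(-2 + 1600) = -3124 + 1/1598 = -4992151/1598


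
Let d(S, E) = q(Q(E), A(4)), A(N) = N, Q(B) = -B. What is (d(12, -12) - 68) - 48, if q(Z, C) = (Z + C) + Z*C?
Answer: -52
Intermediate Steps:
q(Z, C) = C + Z + C*Z (q(Z, C) = (C + Z) + C*Z = C + Z + C*Z)
d(S, E) = 4 - 5*E (d(S, E) = 4 - E + 4*(-E) = 4 - E - 4*E = 4 - 5*E)
(d(12, -12) - 68) - 48 = ((4 - 5*(-12)) - 68) - 48 = ((4 + 60) - 68) - 48 = (64 - 68) - 48 = -4 - 48 = -52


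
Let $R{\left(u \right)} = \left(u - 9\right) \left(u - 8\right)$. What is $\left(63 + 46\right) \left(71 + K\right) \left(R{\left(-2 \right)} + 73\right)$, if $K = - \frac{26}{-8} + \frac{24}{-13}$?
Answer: $\frac{75100455}{52} \approx 1.4442 \cdot 10^{6}$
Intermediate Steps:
$K = \frac{73}{52}$ ($K = \left(-26\right) \left(- \frac{1}{8}\right) + 24 \left(- \frac{1}{13}\right) = \frac{13}{4} - \frac{24}{13} = \frac{73}{52} \approx 1.4038$)
$R{\left(u \right)} = \left(-9 + u\right) \left(-8 + u\right)$ ($R{\left(u \right)} = \left(u - 9\right) \left(-8 + u\right) = \left(-9 + u\right) \left(-8 + u\right)$)
$\left(63 + 46\right) \left(71 + K\right) \left(R{\left(-2 \right)} + 73\right) = \left(63 + 46\right) \left(71 + \frac{73}{52}\right) \left(\left(72 + \left(-2\right)^{2} - -34\right) + 73\right) = 109 \cdot \frac{3765}{52} \left(\left(72 + 4 + 34\right) + 73\right) = \frac{410385 \left(110 + 73\right)}{52} = \frac{410385}{52} \cdot 183 = \frac{75100455}{52}$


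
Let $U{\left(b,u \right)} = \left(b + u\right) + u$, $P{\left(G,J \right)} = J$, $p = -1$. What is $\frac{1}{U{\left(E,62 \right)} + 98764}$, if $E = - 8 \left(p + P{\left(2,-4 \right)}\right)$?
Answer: $\frac{1}{98928} \approx 1.0108 \cdot 10^{-5}$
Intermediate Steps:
$E = 40$ ($E = - 8 \left(-1 - 4\right) = \left(-8\right) \left(-5\right) = 40$)
$U{\left(b,u \right)} = b + 2 u$
$\frac{1}{U{\left(E,62 \right)} + 98764} = \frac{1}{\left(40 + 2 \cdot 62\right) + 98764} = \frac{1}{\left(40 + 124\right) + 98764} = \frac{1}{164 + 98764} = \frac{1}{98928}$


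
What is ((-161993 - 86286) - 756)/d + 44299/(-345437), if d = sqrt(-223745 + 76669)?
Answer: -44299/345437 + 249035*I*sqrt(36769)/73538 ≈ -0.12824 + 649.37*I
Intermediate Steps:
d = 2*I*sqrt(36769) (d = sqrt(-147076) = 2*I*sqrt(36769) ≈ 383.5*I)
((-161993 - 86286) - 756)/d + 44299/(-345437) = ((-161993 - 86286) - 756)/((2*I*sqrt(36769))) + 44299/(-345437) = (-248279 - 756)*(-I*sqrt(36769)/73538) + 44299*(-1/345437) = -(-249035)*I*sqrt(36769)/73538 - 44299/345437 = 249035*I*sqrt(36769)/73538 - 44299/345437 = -44299/345437 + 249035*I*sqrt(36769)/73538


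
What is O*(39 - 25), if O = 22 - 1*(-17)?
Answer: 546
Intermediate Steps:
O = 39 (O = 22 + 17 = 39)
O*(39 - 25) = 39*(39 - 25) = 39*14 = 546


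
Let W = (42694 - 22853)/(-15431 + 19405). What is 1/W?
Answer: 3974/19841 ≈ 0.20029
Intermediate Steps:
W = 19841/3974 ≈ 4.9927
1/W = 1/(19841/3974) = 3974/19841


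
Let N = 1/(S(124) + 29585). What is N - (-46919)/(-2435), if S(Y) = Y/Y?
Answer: -1388143099/72041910 ≈ -19.269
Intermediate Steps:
S(Y) = 1
N = 1/29586 (N = 1/(1 + 29585) = 1/29586 ≈ 3.3800e-5)
N - (-46919)/(-2435) = 1/29586 - (-46919)/(-2435) = 1/29586 - (-46919)*(-1)/2435 = 1/29586 - 1*46919/2435 = 1/29586 - 46919/2435 = -1388143099/72041910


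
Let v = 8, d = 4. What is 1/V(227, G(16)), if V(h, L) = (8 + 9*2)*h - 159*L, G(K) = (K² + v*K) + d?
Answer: -1/55790 ≈ -1.7924e-5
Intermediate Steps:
G(K) = 4 + K² + 8*K (G(K) = (K² + 8*K) + 4 = 4 + K² + 8*K)
V(h, L) = -159*L + 26*h (V(h, L) = (8 + 18)*h - 159*L = 26*h - 159*L = -159*L + 26*h)
1/V(227, G(16)) = 1/(-159*(4 + 16² + 8*16) + 26*227) = 1/(-159*(4 + 256 + 128) + 5902) = 1/(-159*388 + 5902) = 1/(-61692 + 5902) = 1/(-55790) = -1/55790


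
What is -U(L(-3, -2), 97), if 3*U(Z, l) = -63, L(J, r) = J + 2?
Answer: 21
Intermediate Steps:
L(J, r) = 2 + J
U(Z, l) = -21 (U(Z, l) = (1/3)*(-63) = -21)
-U(L(-3, -2), 97) = -1*(-21) = 21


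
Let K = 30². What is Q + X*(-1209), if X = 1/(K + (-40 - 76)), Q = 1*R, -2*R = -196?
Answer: 75623/784 ≈ 96.458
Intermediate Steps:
K = 900
R = 98 (R = -½*(-196) = 98)
Q = 98 (Q = 1*98 = 98)
X = 1/784 (X = 1/(900 + (-40 - 76)) = 1/(900 - 116) = 1/784 ≈ 0.0012755)
Q + X*(-1209) = 98 + (1/784)*(-1209) = 98 - 1209/784 = 75623/784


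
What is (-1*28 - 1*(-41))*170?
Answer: 2210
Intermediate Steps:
(-1*28 - 1*(-41))*170 = (-28 + 41)*170 = 13*170 = 2210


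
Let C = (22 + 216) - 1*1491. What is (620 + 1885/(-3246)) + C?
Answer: -2056603/3246 ≈ -633.58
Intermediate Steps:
C = -1253 (C = 238 - 1491 = -1253)
(620 + 1885/(-3246)) + C = (620 + 1885/(-3246)) - 1253 = (620 + 1885*(-1/3246)) - 1253 = (620 - 1885/3246) - 1253 = 2010635/3246 - 1253 = -2056603/3246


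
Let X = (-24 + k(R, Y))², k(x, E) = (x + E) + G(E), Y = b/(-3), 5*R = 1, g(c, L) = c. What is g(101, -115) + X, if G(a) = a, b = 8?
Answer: 213694/225 ≈ 949.75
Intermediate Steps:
R = ⅕ (R = (⅕)*1 = ⅕ ≈ 0.20000)
Y = -8/3 (Y = 8/(-3) = 8*(-⅓) = -8/3 ≈ -2.6667)
k(x, E) = x + 2*E (k(x, E) = (x + E) + E = (E + x) + E = x + 2*E)
X = 190969/225 (X = (-24 + (⅕ + 2*(-8/3)))² = (-24 + (⅕ - 16/3))² = (-24 - 77/15)² = (-437/15)² = 190969/225 ≈ 848.75)
g(101, -115) + X = 101 + 190969/225 = 213694/225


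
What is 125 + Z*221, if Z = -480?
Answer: -105955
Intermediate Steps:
125 + Z*221 = 125 - 480*221 = 125 - 106080 = -105955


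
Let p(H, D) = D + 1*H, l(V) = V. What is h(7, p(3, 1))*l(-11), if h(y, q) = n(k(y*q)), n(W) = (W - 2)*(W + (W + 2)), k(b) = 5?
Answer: -396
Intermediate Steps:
n(W) = (-2 + W)*(2 + 2*W) (n(W) = (-2 + W)*(W + (2 + W)) = (-2 + W)*(2 + 2*W))
p(H, D) = D + H
h(y, q) = 36 (h(y, q) = -4 - 2*5 + 2*5**2 = -4 - 10 + 2*25 = -4 - 10 + 50 = 36)
h(7, p(3, 1))*l(-11) = 36*(-11) = -396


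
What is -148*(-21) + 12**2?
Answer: 3252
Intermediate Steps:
-148*(-21) + 12**2 = 3108 + 144 = 3252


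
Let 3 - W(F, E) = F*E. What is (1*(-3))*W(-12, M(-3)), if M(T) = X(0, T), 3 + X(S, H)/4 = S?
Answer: 423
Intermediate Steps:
X(S, H) = -12 + 4*S
M(T) = -12 (M(T) = -12 + 4*0 = -12 + 0 = -12)
W(F, E) = 3 - E*F (W(F, E) = 3 - F*E = 3 - E*F)
(1*(-3))*W(-12, M(-3)) = (1*(-3))*(3 - 1*(-12)*(-12)) = -3*(3 - 144) = -3*(-141) = 423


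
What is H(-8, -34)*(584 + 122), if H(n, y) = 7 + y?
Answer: -19062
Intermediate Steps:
H(-8, -34)*(584 + 122) = (7 - 34)*(584 + 122) = -27*706 = -19062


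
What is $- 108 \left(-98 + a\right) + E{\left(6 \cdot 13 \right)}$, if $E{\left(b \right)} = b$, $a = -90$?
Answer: $20382$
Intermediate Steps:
$- 108 \left(-98 + a\right) + E{\left(6 \cdot 13 \right)} = - 108 \left(-98 - 90\right) + 6 \cdot 13 = \left(-108\right) \left(-188\right) + 78 = 20304 + 78 = 20382$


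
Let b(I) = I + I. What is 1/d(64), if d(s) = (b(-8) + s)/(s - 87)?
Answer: -23/48 ≈ -0.47917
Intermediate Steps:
b(I) = 2*I
d(s) = (-16 + s)/(-87 + s) (d(s) = (2*(-8) + s)/(s - 87) = (-16 + s)/(-87 + s))
1/d(64) = 1/((-16 + 64)/(-87 + 64)) = 1/(48/(-23)) = 1/(-1/23*48) = 1/(-48/23) = -23/48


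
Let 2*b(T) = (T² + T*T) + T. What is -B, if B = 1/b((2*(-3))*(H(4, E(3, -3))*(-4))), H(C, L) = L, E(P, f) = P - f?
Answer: -1/20808 ≈ -4.8058e-5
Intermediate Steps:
b(T) = T² + T/2 (b(T) = ((T² + T*T) + T)/2 = ((T² + T²) + T)/2 = (2*T² + T)/2 = (T + 2*T²)/2 = T² + T/2)
B = 1/20808 (B = 1/(((2*(-3))*((3 - 1*(-3))*(-4)))*(½ + (2*(-3))*((3 - 1*(-3))*(-4)))) = 1/((-6*(3 + 3)*(-4))*(½ - 6*(3 + 3)*(-4))) = 1/((-36*(-4))*(½ - 36*(-4))) = 1/((-6*(-24))*(½ - 6*(-24))) = 1/(144*(½ + 144)) = 1/(144*(289/2)) = 1/20808 ≈ 4.8058e-5)
-B = -1*1/20808 = -1/20808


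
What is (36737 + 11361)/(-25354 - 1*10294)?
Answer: -24049/17824 ≈ -1.3492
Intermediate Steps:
(36737 + 11361)/(-25354 - 1*10294) = 48098/(-25354 - 10294) = 48098/(-35648) = 48098*(-1/35648) = -24049/17824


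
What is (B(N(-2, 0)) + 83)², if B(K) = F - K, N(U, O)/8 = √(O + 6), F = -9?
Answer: 5860 - 1184*√6 ≈ 2959.8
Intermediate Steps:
N(U, O) = 8*√(6 + O) (N(U, O) = 8*√(O + 6) = 8*√(6 + O))
B(K) = -9 - K
(B(N(-2, 0)) + 83)² = ((-9 - 8*√(6 + 0)) + 83)² = ((-9 - 8*√6) + 83)² = (74 - 8*√6)²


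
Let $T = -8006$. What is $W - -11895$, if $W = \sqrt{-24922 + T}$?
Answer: $11895 + 28 i \sqrt{42} \approx 11895.0 + 181.46 i$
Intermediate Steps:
$W = 28 i \sqrt{42}$ ($W = \sqrt{-24922 - 8006} = \sqrt{-32928} = 28 i \sqrt{42} \approx 181.46 i$)
$W - -11895 = 28 i \sqrt{42} - -11895 = 28 i \sqrt{42} + 11895 = 11895 + 28 i \sqrt{42}$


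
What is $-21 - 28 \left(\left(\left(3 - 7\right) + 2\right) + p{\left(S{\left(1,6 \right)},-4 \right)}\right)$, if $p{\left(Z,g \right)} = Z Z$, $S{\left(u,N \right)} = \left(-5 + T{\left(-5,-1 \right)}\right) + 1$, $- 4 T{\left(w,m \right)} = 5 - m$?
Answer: $-812$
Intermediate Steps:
$T{\left(w,m \right)} = - \frac{5}{4} + \frac{m}{4}$ ($T{\left(w,m \right)} = - \frac{5 - m}{4} = - \frac{5}{4} + \frac{m}{4}$)
$S{\left(u,N \right)} = - \frac{11}{2}$ ($S{\left(u,N \right)} = \left(-5 + \left(- \frac{5}{4} + \frac{1}{4} \left(-1\right)\right)\right) + 1 = \left(-5 - \frac{3}{2}\right) + 1 = - \frac{13}{2} + 1 = - \frac{11}{2}$)
$p{\left(Z,g \right)} = Z^{2}$
$-21 - 28 \left(\left(\left(3 - 7\right) + 2\right) + p{\left(S{\left(1,6 \right)},-4 \right)}\right) = -21 - 28 \left(\left(\left(3 - 7\right) + 2\right) + \left(- \frac{11}{2}\right)^{2}\right) = -21 - 28 \left(\left(-4 + 2\right) + \frac{121}{4}\right) = -21 - 28 \left(-2 + \frac{121}{4}\right) = -21 - 791 = -812$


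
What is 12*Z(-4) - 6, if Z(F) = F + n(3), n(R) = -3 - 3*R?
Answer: -198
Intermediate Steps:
Z(F) = -12 + F (Z(F) = F + (-3 - 3*3) = F + (-3 - 9) = F - 12 = -12 + F)
12*Z(-4) - 6 = 12*(-12 - 4) - 6 = 12*(-16) - 6 = -192 - 6 = -198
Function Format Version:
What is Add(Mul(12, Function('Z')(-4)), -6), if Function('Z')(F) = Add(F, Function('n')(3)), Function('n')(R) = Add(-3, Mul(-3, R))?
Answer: -198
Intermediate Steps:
Function('Z')(F) = Add(-12, F) (Function('Z')(F) = Add(F, Add(-3, Mul(-3, 3))) = Add(F, Add(-3, -9)) = Add(F, -12) = Add(-12, F))
Add(Mul(12, Function('Z')(-4)), -6) = Add(Mul(12, Add(-12, -4)), -6) = Add(Mul(12, -16), -6) = Add(-192, -6) = -198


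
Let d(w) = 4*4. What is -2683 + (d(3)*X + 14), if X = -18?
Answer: -2957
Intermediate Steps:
d(w) = 16
-2683 + (d(3)*X + 14) = -2683 + (16*(-18) + 14) = -2683 + (-288 + 14) = -2683 - 274 = -2957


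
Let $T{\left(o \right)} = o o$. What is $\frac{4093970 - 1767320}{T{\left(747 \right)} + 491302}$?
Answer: $\frac{2326650}{1049311} \approx 2.2173$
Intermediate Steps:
$T{\left(o \right)} = o^{2}$
$\frac{4093970 - 1767320}{T{\left(747 \right)} + 491302} = \frac{4093970 - 1767320}{747^{2} + 491302} = \frac{4093970 - 1767320}{558009 + 491302} = \frac{2326650}{1049311}$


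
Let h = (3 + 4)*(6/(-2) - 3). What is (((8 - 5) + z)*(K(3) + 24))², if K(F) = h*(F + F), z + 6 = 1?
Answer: 207936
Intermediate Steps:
z = -5 (z = -6 + 1 = -5)
h = -42 (h = 7*(6*(-½) - 3) = 7*(-3 - 3) = 7*(-6) = -42)
K(F) = -84*F (K(F) = -42*(F + F) = -84*F)
(((8 - 5) + z)*(K(3) + 24))² = (((8 - 5) - 5)*(-84*3 + 24))² = ((3 - 5)*(-252 + 24))² = (-2*(-228))² = 456² = 207936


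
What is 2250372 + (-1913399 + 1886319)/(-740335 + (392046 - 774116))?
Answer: 505165762348/224481 ≈ 2.2504e+6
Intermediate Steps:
2250372 + (-1913399 + 1886319)/(-740335 + (392046 - 774116)) = 2250372 - 27080/(-740335 - 382070) = 2250372 - 27080/(-1122405) = 2250372 - 27080*(-1/1122405) = 2250372 + 5416/224481 = 505165762348/224481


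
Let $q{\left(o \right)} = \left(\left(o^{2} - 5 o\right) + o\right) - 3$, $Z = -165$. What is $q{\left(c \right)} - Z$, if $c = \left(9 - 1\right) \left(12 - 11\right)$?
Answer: $194$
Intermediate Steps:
$c = 8$ ($c = 8 \cdot 1 = 8$)
$q{\left(o \right)} = -3 + o^{2} - 4 o$ ($q{\left(o \right)} = \left(o^{2} - 4 o\right) - 3 = -3 + o^{2} - 4 o$)
$q{\left(c \right)} - Z = \left(-3 + 8^{2} - 32\right) - -165 = \left(-3 + 64 - 32\right) + 165 = 29 + 165 = 194$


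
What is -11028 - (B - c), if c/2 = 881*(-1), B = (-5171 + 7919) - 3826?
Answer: -11712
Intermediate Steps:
B = -1078 (B = 2748 - 3826 = -1078)
c = -1762 (c = 2*(881*(-1)) = 2*(-881) = -1762)
-11028 - (B - c) = -11028 - (-1078 - 1*(-1762)) = -11028 - (-1078 + 1762) = -11028 - 1*684 = -11028 - 684 = -11712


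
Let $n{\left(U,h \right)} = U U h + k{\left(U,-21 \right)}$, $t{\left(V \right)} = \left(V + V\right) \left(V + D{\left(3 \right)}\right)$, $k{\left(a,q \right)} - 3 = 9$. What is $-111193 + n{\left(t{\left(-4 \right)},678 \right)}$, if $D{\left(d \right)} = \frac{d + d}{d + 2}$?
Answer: $\frac{5725307}{25} \approx 2.2901 \cdot 10^{5}$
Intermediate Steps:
$D{\left(d \right)} = \frac{2 d}{2 + d}$
$k{\left(a,q \right)} = 12$ ($k{\left(a,q \right)} = 3 + 9 = 12$)
$t{\left(V \right)} = 2 V \left(\frac{6}{5} + V\right)$ ($t{\left(V \right)} = \left(V + V\right) \left(V + 2 \cdot 3 \frac{1}{2 + 3}\right) = 2 V \left(V + 2 \cdot 3 \cdot \frac{1}{5}\right) = 2 V \left(V + \frac{6}{5}\right) = 2 V \left(\frac{6}{5} + V\right)$)
$n{\left(U,h \right)} = 12 + h U^{2}$ ($n{\left(U,h \right)} = U U h + 12 = U^{2} h + 12 = h U^{2} + 12 = 12 + h U^{2}$)
$-111193 + n{\left(t{\left(-4 \right)},678 \right)} = -111193 + \left(12 + 678 \left(\frac{2}{5} \left(-4\right) \left(6 + 5 \left(-4\right)\right)\right)^{2}\right) = -111193 + \left(12 + 678 \left(\frac{2}{5} \left(-4\right) \left(6 - 20\right)\right)^{2}\right) = -111193 + \left(12 + 678 \left(\frac{2}{5} \left(-4\right) \left(-14\right)\right)^{2}\right) = -111193 + \left(12 + 678 \left(\frac{112}{5}\right)^{2}\right) = -111193 + \left(12 + 678 \cdot \frac{12544}{25}\right) = -111193 + \left(12 + \frac{8504832}{25}\right) = -111193 + \frac{8505132}{25} = \frac{5725307}{25}$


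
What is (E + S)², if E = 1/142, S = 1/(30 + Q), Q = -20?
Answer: 1444/126025 ≈ 0.011458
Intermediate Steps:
S = ⅒ (S = 1/(30 - 20) = 1/10 = ⅒ ≈ 0.10000)
E = 1/142 ≈ 0.0070423
(E + S)² = (1/142 + ⅒)² = (38/355)² = 1444/126025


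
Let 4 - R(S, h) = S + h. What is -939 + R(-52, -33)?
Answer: -850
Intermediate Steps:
R(S, h) = 4 - S - h (R(S, h) = 4 - (S + h) = 4 + (-S - h) = 4 - S - h)
-939 + R(-52, -33) = -939 + (4 - 1*(-52) - 1*(-33)) = -939 + (4 + 52 + 33) = -939 + 89 = -850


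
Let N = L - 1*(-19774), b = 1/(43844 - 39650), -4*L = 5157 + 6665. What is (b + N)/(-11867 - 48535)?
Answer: -35268395/126662994 ≈ -0.27844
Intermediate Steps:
L = -5911/2 (L = -(5157 + 6665)/4 = -¼*11822 = -5911/2 ≈ -2955.5)
b = 1/4194 ≈ 0.00023844
N = 33637/2 (N = -5911/2 - 1*(-19774) = -5911/2 + 19774 = 33637/2 ≈ 16819.)
(b + N)/(-11867 - 48535) = (1/4194 + 33637/2)/(-11867 - 48535) = (35268395/2097)/(-60402) = (35268395/2097)*(-1/60402) = -35268395/126662994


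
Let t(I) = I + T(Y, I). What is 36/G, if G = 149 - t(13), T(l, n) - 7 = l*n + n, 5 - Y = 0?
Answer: 12/17 ≈ 0.70588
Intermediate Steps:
Y = 5 (Y = 5 - 1*0 = 5 + 0 = 5)
T(l, n) = 7 + n + l*n (T(l, n) = 7 + (l*n + n) = 7 + (n + l*n) = 7 + n + l*n)
t(I) = 7 + 7*I (t(I) = I + (7 + I + 5*I) = I + (7 + 6*I) = 7 + 7*I)
G = 51 (G = 149 - (7 + 7*13) = 149 - (7 + 91) = 149 - 1*98 = 149 - 98 = 51)
36/G = 36/51 = (1/51)*36 = 12/17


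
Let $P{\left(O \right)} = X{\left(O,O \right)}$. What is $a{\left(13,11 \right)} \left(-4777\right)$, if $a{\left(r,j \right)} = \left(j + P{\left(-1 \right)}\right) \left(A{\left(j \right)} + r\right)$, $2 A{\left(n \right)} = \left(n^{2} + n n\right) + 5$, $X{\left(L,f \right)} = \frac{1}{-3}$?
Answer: $-6955312$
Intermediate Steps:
$X{\left(L,f \right)} = - \frac{1}{3}$
$P{\left(O \right)} = - \frac{1}{3}$
$A{\left(n \right)} = \frac{5}{2} + n^{2}$ ($A{\left(n \right)} = \frac{\left(n^{2} + n n\right) + 5}{2} = \frac{\left(n^{2} + n^{2}\right) + 5}{2} = \frac{2 n^{2} + 5}{2} = \frac{5 + 2 n^{2}}{2} = \frac{5}{2} + n^{2}$)
$a{\left(r,j \right)} = \left(- \frac{1}{3} + j\right) \left(\frac{5}{2} + r + j^{2}\right)$ ($a{\left(r,j \right)} = \left(j - \frac{1}{3}\right) \left(\left(\frac{5}{2} + j^{2}\right) + r\right) = \left(- \frac{1}{3} + j\right) \left(\frac{5}{2} + r + j^{2}\right)$)
$a{\left(13,11 \right)} \left(-4777\right) = \left(- \frac{5}{6} + 11^{3} - \frac{13}{3} - \frac{11^{2}}{3} + \frac{5}{2} \cdot 11 + 11 \cdot 13\right) \left(-4777\right) = \left(- \frac{5}{6} + 1331 - \frac{13}{3} - \frac{121}{3} + \frac{55}{2} + 143\right) \left(-4777\right) = 1456 \left(-4777\right) = -6955312$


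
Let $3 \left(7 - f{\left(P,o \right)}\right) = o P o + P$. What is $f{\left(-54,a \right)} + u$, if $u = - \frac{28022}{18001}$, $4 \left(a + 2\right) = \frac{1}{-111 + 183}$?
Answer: $\frac{7896170449}{82948608} \approx 95.193$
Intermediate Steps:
$a = - \frac{575}{288}$ ($a = -2 + \frac{1}{4 \left(-111 + 183\right)} = -2 + \frac{1}{4 \cdot 72} = -2 + \frac{1}{4} \cdot \frac{1}{72} = -2 + \frac{1}{288} = - \frac{575}{288} \approx -1.9965$)
$u = - \frac{28022}{18001}$ ($u = \left(-28022\right) \frac{1}{18001} = - \frac{28022}{18001} \approx -1.5567$)
$f{\left(P,o \right)} = 7 - \frac{P}{3} - \frac{P o^{2}}{3}$ ($f{\left(P,o \right)} = 7 - \frac{o P o + P}{3} = 7 - \frac{P o o + P}{3} = 7 - \frac{P o^{2} + P}{3} = 7 - \frac{P + P o^{2}}{3} = 7 - \left(\frac{P}{3} + \frac{P o^{2}}{3}\right) = 7 - \frac{P}{3} - \frac{P o^{2}}{3}$)
$f{\left(-54,a \right)} + u = \left(7 - -18 - - 18 \left(- \frac{575}{288}\right)^{2}\right) - \frac{28022}{18001} = \left(7 + 18 - \left(-18\right) \frac{330625}{82944}\right) - \frac{28022}{18001} = \left(7 + 18 + \frac{330625}{4608}\right) - \frac{28022}{18001} = \frac{445825}{4608} - \frac{28022}{18001} = \frac{7896170449}{82948608}$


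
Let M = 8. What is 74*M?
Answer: 592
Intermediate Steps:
74*M = 74*8 = 592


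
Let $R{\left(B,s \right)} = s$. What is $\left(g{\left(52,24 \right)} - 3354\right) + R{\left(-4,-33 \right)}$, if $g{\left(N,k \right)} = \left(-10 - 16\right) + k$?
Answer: $-3389$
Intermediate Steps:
$g{\left(N,k \right)} = -26 + k$
$\left(g{\left(52,24 \right)} - 3354\right) + R{\left(-4,-33 \right)} = \left(\left(-26 + 24\right) - 3354\right) - 33 = \left(-2 - 3354\right) - 33 = -3356 - 33 = -3389$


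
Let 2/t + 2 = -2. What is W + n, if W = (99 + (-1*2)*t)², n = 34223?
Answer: 44223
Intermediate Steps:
t = -½ (t = 2/(-2 - 2) = 2/(-4) = 2*(-¼) = -½ ≈ -0.50000)
W = 10000 (W = (99 - 1*2*(-½))² = (99 - 2*(-½))² = (99 + 1)² = 100² = 10000)
W + n = 10000 + 34223 = 44223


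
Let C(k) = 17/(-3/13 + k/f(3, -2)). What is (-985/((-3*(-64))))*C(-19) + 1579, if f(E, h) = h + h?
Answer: 3518687/2256 ≈ 1559.7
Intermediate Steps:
f(E, h) = 2*h
C(k) = 17/(-3/13 - k/4) (C(k) = 17/(-3/13 + k/((2*(-2)))) = 17/(-3*1/13 + k/(-4)) = 17/(-3/13 + k*(-1/4)) = 17/(-3/13 - k/4))
(-985/((-3*(-64))))*C(-19) + 1579 = (-985/((-3*(-64))))*(-884/(12 + 13*(-19))) + 1579 = (-985/192)*(-884/(12 - 247)) + 1579 = (-985*1/192)*(-884/(-235)) + 1579 = -(-217685)*(-1)/(48*235) + 1579 = -985/192*884/235 + 1579 = -43537/2256 + 1579 = 3518687/2256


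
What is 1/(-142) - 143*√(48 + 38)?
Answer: -1/142 - 143*√86 ≈ -1326.1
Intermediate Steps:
1/(-142) - 143*√(48 + 38) = -1/142 - 143*√86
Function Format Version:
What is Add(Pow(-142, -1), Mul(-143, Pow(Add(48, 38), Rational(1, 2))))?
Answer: Add(Rational(-1, 142), Mul(-143, Pow(86, Rational(1, 2)))) ≈ -1326.1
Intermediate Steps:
Add(Pow(-142, -1), Mul(-143, Pow(Add(48, 38), Rational(1, 2)))) = Add(Rational(-1, 142), Mul(-143, Pow(86, Rational(1, 2))))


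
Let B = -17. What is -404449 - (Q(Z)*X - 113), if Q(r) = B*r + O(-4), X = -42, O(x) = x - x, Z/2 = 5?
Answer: -411476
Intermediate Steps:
Z = 10 (Z = 2*5 = 10)
O(x) = 0
Q(r) = -17*r (Q(r) = -17*r + 0 = -17*r)
-404449 - (Q(Z)*X - 113) = -404449 - (-17*10*(-42) - 113) = -404449 - (-170*(-42) - 113) = -404449 - (7140 - 113) = -404449 - 1*7027 = -404449 - 7027 = -411476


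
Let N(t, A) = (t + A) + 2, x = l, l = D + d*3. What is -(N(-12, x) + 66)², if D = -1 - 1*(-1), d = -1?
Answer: -2809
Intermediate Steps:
D = 0 (D = -1 + 1 = 0)
l = -3 (l = 0 - 1*3 = 0 - 3 = -3)
x = -3
N(t, A) = 2 + A + t (N(t, A) = (A + t) + 2 = 2 + A + t)
-(N(-12, x) + 66)² = -((2 - 3 - 12) + 66)² = -(-13 + 66)² = -1*53² = -1*2809 = -2809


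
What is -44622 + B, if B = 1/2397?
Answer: -106958933/2397 ≈ -44622.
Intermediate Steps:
B = 1/2397 ≈ 0.00041719
-44622 + B = -44622 + 1/2397 = -106958933/2397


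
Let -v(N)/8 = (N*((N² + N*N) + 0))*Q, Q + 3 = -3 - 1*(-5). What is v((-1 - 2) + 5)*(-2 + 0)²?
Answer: 512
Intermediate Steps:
Q = -1 (Q = -3 + (-3 - 1*(-5)) = -3 + (-3 + 5) = -3 + 2 = -1)
v(N) = 16*N³ (v(N) = -8*N*((N² + N*N) + 0)*(-1) = -8*N*((N² + N²) + 0)*(-1) = -8*N*(2*N² + 0)*(-1) = -8*N*(2*N²)*(-1) = -8*2*N³*(-1) = -(-16)*N³ = 16*N³)
v((-1 - 2) + 5)*(-2 + 0)² = (16*((-1 - 2) + 5)³)*(-2 + 0)² = (16*(-3 + 5)³)*(-2)² = (16*2³)*4 = (16*8)*4 = 128*4 = 512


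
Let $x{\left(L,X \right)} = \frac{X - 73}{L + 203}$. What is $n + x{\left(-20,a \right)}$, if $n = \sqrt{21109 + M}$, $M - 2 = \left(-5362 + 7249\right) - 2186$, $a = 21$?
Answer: $- \frac{52}{183} + 22 \sqrt{43} \approx 143.98$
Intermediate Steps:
$x{\left(L,X \right)} = \frac{-73 + X}{203 + L}$
$M = -297$ ($M = 2 + \left(\left(-5362 + 7249\right) - 2186\right) = 2 + \left(1887 - 2186\right) = 2 - 299 = -297$)
$n = 22 \sqrt{43}$ ($n = \sqrt{21109 - 297} = \sqrt{20812} = 22 \sqrt{43} \approx 144.26$)
$n + x{\left(-20,a \right)} = 22 \sqrt{43} + \frac{-73 + 21}{203 - 20} = 22 \sqrt{43} + \frac{1}{183} \left(-52\right) = 22 \sqrt{43} - \frac{52}{183} = - \frac{52}{183} + 22 \sqrt{43}$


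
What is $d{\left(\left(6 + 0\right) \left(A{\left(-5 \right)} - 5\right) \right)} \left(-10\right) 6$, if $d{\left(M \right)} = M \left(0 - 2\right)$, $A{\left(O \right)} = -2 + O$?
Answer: $-8640$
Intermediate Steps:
$d{\left(M \right)} = - 2 M$ ($d{\left(M \right)} = M \left(-2\right) = - 2 M$)
$d{\left(\left(6 + 0\right) \left(A{\left(-5 \right)} - 5\right) \right)} \left(-10\right) 6 = - 2 \left(6 + 0\right) \left(\left(-2 - 5\right) - 5\right) \left(-10\right) 6 = - 2 \cdot 6 \left(-7 - 5\right) \left(-10\right) 6 = - 2 \cdot 6 \left(-12\right) \left(-10\right) 6 = \left(-2\right) \left(-72\right) \left(-10\right) 6 = 144 \left(-10\right) 6 = \left(-1440\right) 6 = -8640$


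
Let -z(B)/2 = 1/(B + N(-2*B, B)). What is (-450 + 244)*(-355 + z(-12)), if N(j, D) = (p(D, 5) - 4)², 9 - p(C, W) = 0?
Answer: 951102/13 ≈ 73162.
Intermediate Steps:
p(C, W) = 9 (p(C, W) = 9 - 1*0 = 9 + 0 = 9)
N(j, D) = 25 (N(j, D) = (9 - 4)² = 5² = 25)
z(B) = -2/(25 + B) (z(B) = -2/(B + 25) = -2/(25 + B))
(-450 + 244)*(-355 + z(-12)) = (-450 + 244)*(-355 - 2/(25 - 12)) = -206*(-355 - 2/13) = -206*(-4617/13) = 951102/13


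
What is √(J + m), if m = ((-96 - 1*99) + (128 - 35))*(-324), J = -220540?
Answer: 2*I*√46873 ≈ 433.0*I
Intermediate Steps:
m = 33048 (m = ((-96 - 99) + 93)*(-324) = (-195 + 93)*(-324) = -102*(-324) = 33048)
√(J + m) = √(-220540 + 33048) = √(-187492) = 2*I*√46873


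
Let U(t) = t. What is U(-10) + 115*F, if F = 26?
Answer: 2980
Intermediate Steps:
U(-10) + 115*F = -10 + 115*26 = -10 + 2990 = 2980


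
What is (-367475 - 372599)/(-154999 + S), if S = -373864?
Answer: 740074/528863 ≈ 1.3994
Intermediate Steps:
(-367475 - 372599)/(-154999 + S) = (-367475 - 372599)/(-154999 - 373864) = -740074/(-528863) = -740074*(-1/528863) = 740074/528863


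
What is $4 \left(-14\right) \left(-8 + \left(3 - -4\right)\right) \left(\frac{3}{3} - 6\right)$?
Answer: $-280$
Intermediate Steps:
$4 \left(-14\right) \left(-8 + \left(3 - -4\right)\right) \left(\frac{3}{3} - 6\right) = - 56 \left(-8 + \left(3 + 4\right)\right) \left(3 \cdot \frac{1}{3} - 6\right) = - 56 \left(-8 + 7\right) \left(1 - 6\right) = - 56 \left(\left(-1\right) \left(-5\right)\right) = \left(-56\right) 5 = -280$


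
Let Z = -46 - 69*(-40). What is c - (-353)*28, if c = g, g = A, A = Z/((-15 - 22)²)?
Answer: 13533910/1369 ≈ 9886.0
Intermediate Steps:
Z = 2714 (Z = -46 + 2760 = 2714)
A = 2714/1369 (A = 2714/((-15 - 22)²) = 2714/((-37)²) = 2714/1369 ≈ 1.9825)
g = 2714/1369 ≈ 1.9825
c = 2714/1369 ≈ 1.9825
c - (-353)*28 = 2714/1369 - (-353)*28 = 2714/1369 - 1*(-9884) = 2714/1369 + 9884 = 13533910/1369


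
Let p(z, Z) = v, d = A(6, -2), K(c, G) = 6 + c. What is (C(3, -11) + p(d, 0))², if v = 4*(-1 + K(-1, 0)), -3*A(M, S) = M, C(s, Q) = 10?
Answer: 676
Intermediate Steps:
A(M, S) = -M/3
d = -2 (d = -⅓*6 = -2)
v = 16 (v = 4*(-1 + (6 - 1)) = 4*(-1 + 5) = 4*4 = 16)
p(z, Z) = 16
(C(3, -11) + p(d, 0))² = (10 + 16)² = 26² = 676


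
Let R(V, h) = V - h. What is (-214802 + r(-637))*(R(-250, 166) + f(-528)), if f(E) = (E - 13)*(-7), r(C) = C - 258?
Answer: -727114587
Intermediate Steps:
r(C) = -258 + C
f(E) = 91 - 7*E (f(E) = (-13 + E)*(-7) = 91 - 7*E)
(-214802 + r(-637))*(R(-250, 166) + f(-528)) = (-214802 + (-258 - 637))*((-250 - 1*166) + (91 - 7*(-528))) = (-214802 - 895)*((-250 - 166) + (91 + 3696)) = -215697*(-416 + 3787) = -215697*3371 = -727114587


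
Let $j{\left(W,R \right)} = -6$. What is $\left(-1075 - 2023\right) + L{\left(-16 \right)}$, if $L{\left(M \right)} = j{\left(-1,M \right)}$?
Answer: $-3104$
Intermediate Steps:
$L{\left(M \right)} = -6$
$\left(-1075 - 2023\right) + L{\left(-16 \right)} = \left(-1075 - 2023\right) - 6 = -3098 - 6 = -3104$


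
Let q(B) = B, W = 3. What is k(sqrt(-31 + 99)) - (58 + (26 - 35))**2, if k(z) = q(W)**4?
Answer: -2320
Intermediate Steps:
k(z) = 81 (k(z) = 3**4 = 81)
k(sqrt(-31 + 99)) - (58 + (26 - 35))**2 = 81 - (58 + (26 - 35))**2 = 81 - (58 - 9)**2 = 81 - 1*49**2 = 81 - 1*2401 = 81 - 2401 = -2320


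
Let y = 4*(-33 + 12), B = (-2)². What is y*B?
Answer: -336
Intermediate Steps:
B = 4
y = -84 (y = 4*(-21) = -84)
y*B = -84*4 = -336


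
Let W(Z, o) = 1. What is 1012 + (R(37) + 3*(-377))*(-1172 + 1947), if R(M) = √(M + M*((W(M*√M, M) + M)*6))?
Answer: -875513 + 775*√8473 ≈ -8.0418e+5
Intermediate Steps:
R(M) = √(M + M*(6 + 6*M)) (R(M) = √(M + M*((1 + M)*6)) = √(M + M*(6 + 6*M)))
1012 + (R(37) + 3*(-377))*(-1172 + 1947) = 1012 + (√(37*(7 + 6*37)) + 3*(-377))*(-1172 + 1947) = 1012 + (√(37*(7 + 222)) - 1131)*775 = 1012 + (√(37*229) - 1131)*775 = 1012 + (√8473 - 1131)*775 = 1012 + (-1131 + √8473)*775 = 1012 + (-876525 + 775*√8473) = -875513 + 775*√8473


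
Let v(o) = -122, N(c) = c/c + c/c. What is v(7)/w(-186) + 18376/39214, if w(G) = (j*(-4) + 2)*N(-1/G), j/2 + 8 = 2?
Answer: -736627/980350 ≈ -0.75139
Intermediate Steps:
j = -12 (j = -16 + 2*2 = -16 + 4 = -12)
N(c) = 2 (N(c) = 1 + 1 = 2)
w(G) = 100 (w(G) = (-12*(-4) + 2)*2 = (48 + 2)*2 = 50*2 = 100)
v(7)/w(-186) + 18376/39214 = -122/100 + 18376/39214 = -122*1/100 + 18376*(1/39214) = -61/50 + 9188/19607 = -736627/980350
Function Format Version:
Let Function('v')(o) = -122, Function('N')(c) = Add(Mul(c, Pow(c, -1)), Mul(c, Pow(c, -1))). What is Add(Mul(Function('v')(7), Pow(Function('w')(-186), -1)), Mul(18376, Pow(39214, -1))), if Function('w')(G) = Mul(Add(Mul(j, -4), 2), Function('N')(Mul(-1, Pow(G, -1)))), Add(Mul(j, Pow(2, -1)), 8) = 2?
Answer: Rational(-736627, 980350) ≈ -0.75139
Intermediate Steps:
j = -12 (j = Add(-16, Mul(2, 2)) = Add(-16, 4) = -12)
Function('N')(c) = 2 (Function('N')(c) = Add(1, 1) = 2)
Function('w')(G) = 100 (Function('w')(G) = Mul(Add(Mul(-12, -4), 2), 2) = Mul(Add(48, 2), 2) = Mul(50, 2) = 100)
Add(Mul(Function('v')(7), Pow(Function('w')(-186), -1)), Mul(18376, Pow(39214, -1))) = Add(Mul(-122, Pow(100, -1)), Mul(18376, Pow(39214, -1))) = Add(Mul(-122, Rational(1, 100)), Mul(18376, Rational(1, 39214))) = Add(Rational(-61, 50), Rational(9188, 19607)) = Rational(-736627, 980350)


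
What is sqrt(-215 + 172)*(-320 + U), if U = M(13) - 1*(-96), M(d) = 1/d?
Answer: -2911*I*sqrt(43)/13 ≈ -1468.4*I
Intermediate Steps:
U = 1249/13 (U = 1/13 - 1*(-96) = 1/13 + 96 = 1249/13 ≈ 96.077)
sqrt(-215 + 172)*(-320 + U) = sqrt(-215 + 172)*(-320 + 1249/13) = sqrt(-43)*(-2911/13) = (I*sqrt(43))*(-2911/13) = -2911*I*sqrt(43)/13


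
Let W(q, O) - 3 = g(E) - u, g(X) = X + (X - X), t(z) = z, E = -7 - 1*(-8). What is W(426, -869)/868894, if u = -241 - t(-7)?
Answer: 119/434447 ≈ 0.00027391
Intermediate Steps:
E = 1 (E = -7 + 8 = 1)
g(X) = X (g(X) = X + 0 = X)
u = -234 (u = -241 - 1*(-7) = -241 + 7 = -234)
W(q, O) = 238 (W(q, O) = 3 + (1 - 1*(-234)) = 3 + (1 + 234) = 3 + 235 = 238)
W(426, -869)/868894 = 238/868894 = 238*(1/868894) = 119/434447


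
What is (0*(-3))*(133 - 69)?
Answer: 0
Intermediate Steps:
(0*(-3))*(133 - 69) = 0*64 = 0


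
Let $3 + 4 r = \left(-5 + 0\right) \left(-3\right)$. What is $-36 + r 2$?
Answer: $-30$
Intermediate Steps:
$r = 3$ ($r = - \frac{3}{4} + \frac{\left(-5 + 0\right) \left(-3\right)}{4} = - \frac{3}{4} + \frac{\left(-5\right) \left(-3\right)}{4} = - \frac{3}{4} + \frac{1}{4} \cdot 15 = - \frac{3}{4} + \frac{15}{4} = 3$)
$-36 + r 2 = -36 + 3 \cdot 2 = -36 + 6 = -30$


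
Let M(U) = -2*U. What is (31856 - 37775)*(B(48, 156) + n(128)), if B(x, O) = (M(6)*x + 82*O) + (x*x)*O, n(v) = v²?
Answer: -2296714056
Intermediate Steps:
B(x, O) = -12*x + 82*O + O*x² (B(x, O) = ((-2*6)*x + 82*O) + (x*x)*O = (-12*x + 82*O) + x²*O = (-12*x + 82*O) + O*x² = -12*x + 82*O + O*x²)
(31856 - 37775)*(B(48, 156) + n(128)) = (31856 - 37775)*((-12*48 + 82*156 + 156*48²) + 128²) = -5919*((-576 + 12792 + 156*2304) + 16384) = -5919*((-576 + 12792 + 359424) + 16384) = -5919*(371640 + 16384) = -5919*388024 = -2296714056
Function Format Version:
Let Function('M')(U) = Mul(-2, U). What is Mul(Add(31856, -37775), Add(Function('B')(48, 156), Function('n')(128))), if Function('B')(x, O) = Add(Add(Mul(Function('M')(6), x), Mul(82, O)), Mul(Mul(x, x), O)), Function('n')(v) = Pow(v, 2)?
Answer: -2296714056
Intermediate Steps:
Function('B')(x, O) = Add(Mul(-12, x), Mul(82, O), Mul(O, Pow(x, 2))) (Function('B')(x, O) = Add(Add(Mul(Mul(-2, 6), x), Mul(82, O)), Mul(Mul(x, x), O)) = Add(Add(Mul(-12, x), Mul(82, O)), Mul(Pow(x, 2), O)) = Add(Add(Mul(-12, x), Mul(82, O)), Mul(O, Pow(x, 2))) = Add(Mul(-12, x), Mul(82, O), Mul(O, Pow(x, 2))))
Mul(Add(31856, -37775), Add(Function('B')(48, 156), Function('n')(128))) = Mul(Add(31856, -37775), Add(Add(Mul(-12, 48), Mul(82, 156), Mul(156, Pow(48, 2))), Pow(128, 2))) = Mul(-5919, Add(Add(-576, 12792, Mul(156, 2304)), 16384)) = Mul(-5919, Add(Add(-576, 12792, 359424), 16384)) = Mul(-5919, Add(371640, 16384)) = Mul(-5919, 388024) = -2296714056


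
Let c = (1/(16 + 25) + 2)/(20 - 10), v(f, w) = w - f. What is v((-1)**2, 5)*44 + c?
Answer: 72243/410 ≈ 176.20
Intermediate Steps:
c = 83/410 (c = (1/41 + 2)/10 = (1/41 + 2)*(1/10) = (83/41)*(1/10) = 83/410 ≈ 0.20244)
v((-1)**2, 5)*44 + c = (5 - 1*(-1)**2)*44 + 83/410 = (5 - 1*1)*44 + 83/410 = (5 - 1)*44 + 83/410 = 4*44 + 83/410 = 176 + 83/410 = 72243/410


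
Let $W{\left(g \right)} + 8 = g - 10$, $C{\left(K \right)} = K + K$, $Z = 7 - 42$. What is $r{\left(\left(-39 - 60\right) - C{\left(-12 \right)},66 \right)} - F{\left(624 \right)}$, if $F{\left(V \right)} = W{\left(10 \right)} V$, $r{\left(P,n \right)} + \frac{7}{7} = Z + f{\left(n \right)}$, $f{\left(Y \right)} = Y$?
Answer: $5022$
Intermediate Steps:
$Z = -35$ ($Z = 7 - 42 = -35$)
$C{\left(K \right)} = 2 K$
$W{\left(g \right)} = -18 + g$ ($W{\left(g \right)} = -8 + \left(g - 10\right) = -8 + \left(-10 + g\right) = -18 + g$)
$r{\left(P,n \right)} = -36 + n$ ($r{\left(P,n \right)} = -1 + \left(-35 + n\right) = -36 + n$)
$F{\left(V \right)} = - 8 V$ ($F{\left(V \right)} = \left(-18 + 10\right) V = - 8 V$)
$r{\left(\left(-39 - 60\right) - C{\left(-12 \right)},66 \right)} - F{\left(624 \right)} = \left(-36 + 66\right) - \left(-8\right) 624 = 30 - -4992 = 30 + 4992 = 5022$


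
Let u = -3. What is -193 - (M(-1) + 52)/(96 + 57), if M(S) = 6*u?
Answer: -1739/9 ≈ -193.22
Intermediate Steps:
M(S) = -18 (M(S) = 6*(-3) = -18)
-193 - (M(-1) + 52)/(96 + 57) = -193 - (-18 + 52)/(96 + 57) = -193 - 34/153 = -193 - 1*2/9 = -193 - 2/9 = -1739/9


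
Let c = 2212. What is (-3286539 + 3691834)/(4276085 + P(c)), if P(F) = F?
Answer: 405295/4278297 ≈ 0.094733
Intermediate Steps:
(-3286539 + 3691834)/(4276085 + P(c)) = (-3286539 + 3691834)/(4276085 + 2212) = 405295/4278297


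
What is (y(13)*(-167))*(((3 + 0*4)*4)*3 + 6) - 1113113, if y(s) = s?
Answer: -1204295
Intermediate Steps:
(y(13)*(-167))*(((3 + 0*4)*4)*3 + 6) - 1113113 = (13*(-167))*(((3 + 0*4)*4)*3 + 6) - 1113113 = -2171*(((3 + 0)*4)*3 + 6) - 1113113 = -2171*((3*4)*3 + 6) - 1113113 = -2171*(12*3 + 6) - 1113113 = -2171*(36 + 6) - 1113113 = -2171*42 - 1113113 = -91182 - 1113113 = -1204295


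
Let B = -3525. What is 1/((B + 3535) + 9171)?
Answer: 1/9181 ≈ 0.00010892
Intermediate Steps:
1/((B + 3535) + 9171) = 1/((-3525 + 3535) + 9171) = 1/(10 + 9171) = 1/9181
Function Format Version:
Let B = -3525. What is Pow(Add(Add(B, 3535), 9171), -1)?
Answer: Rational(1, 9181) ≈ 0.00010892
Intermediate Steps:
Pow(Add(Add(B, 3535), 9171), -1) = Pow(Add(Add(-3525, 3535), 9171), -1) = Pow(Add(10, 9171), -1) = Pow(9181, -1) = Rational(1, 9181)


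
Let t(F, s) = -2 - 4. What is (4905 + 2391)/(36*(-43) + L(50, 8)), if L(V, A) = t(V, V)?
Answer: -1216/259 ≈ -4.6950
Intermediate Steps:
t(F, s) = -6
L(V, A) = -6
(4905 + 2391)/(36*(-43) + L(50, 8)) = (4905 + 2391)/(36*(-43) - 6) = 7296/(-1548 - 6) = 7296/(-1554) = 7296*(-1/1554) = -1216/259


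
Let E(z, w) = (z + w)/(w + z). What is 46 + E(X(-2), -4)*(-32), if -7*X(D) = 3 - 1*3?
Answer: 14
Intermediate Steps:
X(D) = 0 (X(D) = -(3 - 1*3)/7 = -(3 - 3)/7 = -⅐*0 = 0)
E(z, w) = 1 (E(z, w) = (w + z)/(w + z) = 1)
46 + E(X(-2), -4)*(-32) = 46 + 1*(-32) = 46 - 32 = 14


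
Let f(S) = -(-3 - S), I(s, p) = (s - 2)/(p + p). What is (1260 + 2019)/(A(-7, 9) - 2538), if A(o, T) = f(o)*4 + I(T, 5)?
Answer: -10930/8511 ≈ -1.2842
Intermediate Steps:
I(s, p) = (-2 + s)/(2*p) (I(s, p) = (-2 + s)/((2*p)) = (-2 + s)*(1/(2*p)) = (-2 + s)/(2*p))
f(S) = 3 + S
A(o, T) = 59/5 + 4*o + T/10 (A(o, T) = (3 + o)*4 + (½)*(-2 + T)/5 = (12 + 4*o) + (½)*(⅕)*(-2 + T) = (12 + 4*o) + (-⅕ + T/10) = 59/5 + 4*o + T/10)
(1260 + 2019)/(A(-7, 9) - 2538) = (1260 + 2019)/((59/5 + 4*(-7) + (⅒)*9) - 2538) = 3279/((59/5 - 28 + 9/10) - 2538) = 3279/(-153/10 - 2538) = 3279/(-25533/10) = 3279*(-10/25533) = -10930/8511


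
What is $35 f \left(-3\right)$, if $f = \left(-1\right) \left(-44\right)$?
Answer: $-4620$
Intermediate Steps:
$f = 44$
$35 f \left(-3\right) = 35 \cdot 44 \left(-3\right) = 1540 \left(-3\right) = -4620$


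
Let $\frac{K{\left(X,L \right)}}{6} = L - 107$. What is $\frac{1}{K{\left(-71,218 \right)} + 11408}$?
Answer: $\frac{1}{12074} \approx 8.2823 \cdot 10^{-5}$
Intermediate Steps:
$K{\left(X,L \right)} = -642 + 6 L$ ($K{\left(X,L \right)} = 6 \left(L - 107\right) = 6 \left(-107 + L\right) = -642 + 6 L$)
$\frac{1}{K{\left(-71,218 \right)} + 11408} = \frac{1}{\left(-642 + 6 \cdot 218\right) + 11408} = \frac{1}{\left(-642 + 1308\right) + 11408} = \frac{1}{666 + 11408} = \frac{1}{12074}$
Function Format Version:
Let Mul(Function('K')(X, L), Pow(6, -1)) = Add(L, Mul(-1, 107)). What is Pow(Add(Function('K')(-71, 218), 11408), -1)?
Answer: Rational(1, 12074) ≈ 8.2823e-5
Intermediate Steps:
Function('K')(X, L) = Add(-642, Mul(6, L)) (Function('K')(X, L) = Mul(6, Add(L, Mul(-1, 107))) = Mul(6, Add(L, -107)) = Mul(6, Add(-107, L)) = Add(-642, Mul(6, L)))
Pow(Add(Function('K')(-71, 218), 11408), -1) = Pow(Add(Add(-642, Mul(6, 218)), 11408), -1) = Pow(Add(Add(-642, 1308), 11408), -1) = Pow(Add(666, 11408), -1) = Pow(12074, -1) = Rational(1, 12074)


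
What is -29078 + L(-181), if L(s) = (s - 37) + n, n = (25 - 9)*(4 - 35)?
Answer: -29792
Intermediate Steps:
n = -496 (n = 16*(-31) = -496)
L(s) = -533 + s (L(s) = (s - 37) - 496 = (-37 + s) - 496 = -533 + s)
-29078 + L(-181) = -29078 + (-533 - 181) = -29078 - 714 = -29792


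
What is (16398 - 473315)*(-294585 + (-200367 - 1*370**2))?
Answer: 288703920284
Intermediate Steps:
(16398 - 473315)*(-294585 + (-200367 - 1*370**2)) = -456917*(-294585 + (-200367 - 1*136900)) = -456917*(-294585 + (-200367 - 136900)) = -456917*(-294585 - 337267) = -456917*(-631852) = 288703920284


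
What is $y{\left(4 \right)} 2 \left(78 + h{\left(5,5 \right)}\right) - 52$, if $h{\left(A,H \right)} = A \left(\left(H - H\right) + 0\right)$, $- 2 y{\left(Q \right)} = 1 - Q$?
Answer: $182$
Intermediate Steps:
$y{\left(Q \right)} = - \frac{1}{2} + \frac{Q}{2}$ ($y{\left(Q \right)} = - \frac{1 - Q}{2} = - \frac{1}{2} + \frac{Q}{2}$)
$h{\left(A,H \right)} = 0$ ($h{\left(A,H \right)} = A \left(0 + 0\right) = A 0 = 0$)
$y{\left(4 \right)} 2 \left(78 + h{\left(5,5 \right)}\right) - 52 = \left(- \frac{1}{2} + \frac{1}{2} \cdot 4\right) 2 \left(78 + 0\right) - 52 = \left(- \frac{1}{2} + 2\right) 2 \cdot 78 - 52 = \frac{3}{2} \cdot 2 \cdot 78 - 52 = 3 \cdot 78 - 52 = 234 - 52 = 182$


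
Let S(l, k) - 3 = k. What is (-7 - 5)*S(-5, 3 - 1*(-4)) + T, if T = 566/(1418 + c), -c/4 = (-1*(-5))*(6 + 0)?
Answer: -77597/649 ≈ -119.56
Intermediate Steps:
c = -120 (c = -4*(-1*(-5))*(6 + 0) = -20*6 = -4*30 = -120)
S(l, k) = 3 + k
T = 283/649 (T = 566/(1418 - 120) = 566/1298 = 566*(1/1298) = 283/649 ≈ 0.43606)
(-7 - 5)*S(-5, 3 - 1*(-4)) + T = (-7 - 5)*(3 + (3 - 1*(-4))) + 283/649 = -12*(3 + (3 + 4)) + 283/649 = -12*(3 + 7) + 283/649 = -12*10 + 283/649 = -120 + 283/649 = -77597/649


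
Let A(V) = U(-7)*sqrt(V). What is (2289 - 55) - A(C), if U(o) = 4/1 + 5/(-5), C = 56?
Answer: 2234 - 6*sqrt(14) ≈ 2211.6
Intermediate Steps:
U(o) = 3 (U(o) = 4*1 + 5*(-1/5) = 4 - 1 = 3)
A(V) = 3*sqrt(V)
(2289 - 55) - A(C) = (2289 - 55) - 3*sqrt(56) = 2234 - 3*2*sqrt(14) = 2234 - 6*sqrt(14)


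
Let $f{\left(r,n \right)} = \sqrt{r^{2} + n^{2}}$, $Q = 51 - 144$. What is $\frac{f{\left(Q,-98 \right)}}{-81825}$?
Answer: $- \frac{\sqrt{18253}}{81825} \approx -0.0016511$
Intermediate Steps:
$Q = -93$
$f{\left(r,n \right)} = \sqrt{n^{2} + r^{2}}$
$\frac{f{\left(Q,-98 \right)}}{-81825} = \frac{\sqrt{\left(-98\right)^{2} + \left(-93\right)^{2}}}{-81825} = \sqrt{9604 + 8649} \left(- \frac{1}{81825}\right) = \sqrt{18253} \left(- \frac{1}{81825}\right) = - \frac{\sqrt{18253}}{81825}$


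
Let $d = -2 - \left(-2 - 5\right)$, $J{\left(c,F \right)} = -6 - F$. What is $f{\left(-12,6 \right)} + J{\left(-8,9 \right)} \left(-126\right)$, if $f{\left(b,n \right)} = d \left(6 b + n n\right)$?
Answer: $1710$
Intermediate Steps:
$d = 5$ ($d = -2 - -7 = -2 + 7 = 5$)
$f{\left(b,n \right)} = 5 n^{2} + 30 b$ ($f{\left(b,n \right)} = 5 \left(6 b + n n\right) = 5 \left(6 b + n^{2}\right) = 5 \left(n^{2} + 6 b\right) = 5 n^{2} + 30 b$)
$f{\left(-12,6 \right)} + J{\left(-8,9 \right)} \left(-126\right) = \left(5 \cdot 6^{2} + 30 \left(-12\right)\right) + \left(-6 - 9\right) \left(-126\right) = \left(5 \cdot 36 - 360\right) + \left(-6 - 9\right) \left(-126\right) = \left(180 - 360\right) - -1890 = -180 + 1890 = 1710$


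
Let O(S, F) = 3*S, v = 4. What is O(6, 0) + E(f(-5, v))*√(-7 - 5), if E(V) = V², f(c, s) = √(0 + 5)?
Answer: 18 + 10*I*√3 ≈ 18.0 + 17.32*I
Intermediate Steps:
f(c, s) = √5
O(6, 0) + E(f(-5, v))*√(-7 - 5) = 3*6 + (√5)²*√(-7 - 5) = 18 + 5*√(-12) = 18 + 5*(2*I*√3) = 18 + 10*I*√3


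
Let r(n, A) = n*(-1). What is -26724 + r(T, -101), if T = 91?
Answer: -26815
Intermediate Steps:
r(n, A) = -n
-26724 + r(T, -101) = -26724 - 1*91 = -26724 - 91 = -26815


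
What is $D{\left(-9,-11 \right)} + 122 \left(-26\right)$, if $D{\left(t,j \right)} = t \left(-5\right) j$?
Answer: $-3667$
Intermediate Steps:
$D{\left(t,j \right)} = - 5 j t$ ($D{\left(t,j \right)} = - 5 t j = - 5 j t$)
$D{\left(-9,-11 \right)} + 122 \left(-26\right) = \left(-5\right) \left(-11\right) \left(-9\right) + 122 \left(-26\right) = -495 - 3172 = -3667$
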